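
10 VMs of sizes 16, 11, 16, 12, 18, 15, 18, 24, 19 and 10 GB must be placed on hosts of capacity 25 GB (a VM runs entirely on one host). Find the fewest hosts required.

Total = 24 + 19 + 18 + 18 + 16 + 16 + 15 + 12 + 11 + 10 = 159 GB.
Lower bound: ⌈159/25⌉ = 7 hosts.
A packing using 8 hosts:
  host 1: 24 = 24
  host 2: 19 = 19
  host 3: 18 = 18
  host 4: 18 = 18
  host 5: 16 = 16
  host 6: 16 = 16
  host 7: 15 + 10 = 25
  host 8: 12 + 11 = 23
No arrangement into 7 hosts stays within capacity, so 8 is optimal.

8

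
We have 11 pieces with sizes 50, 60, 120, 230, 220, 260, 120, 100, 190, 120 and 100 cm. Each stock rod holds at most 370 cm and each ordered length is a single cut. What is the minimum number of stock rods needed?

5

Total = 260 + 230 + 220 + 190 + 120 + 120 + 120 + 100 + 100 + 60 + 50 = 1570 cm.
Lower bound: ⌈1570/370⌉ = 5 stock rods.
A packing using 5 stock rods:
  stock rod 1: 260 + 100 = 360
  stock rod 2: 230 + 120 = 350
  stock rod 3: 220 + 120 = 340
  stock rod 4: 190 + 120 + 60 = 370
  stock rod 5: 100 + 50 = 150
This matches the lower bound, so 5 is optimal.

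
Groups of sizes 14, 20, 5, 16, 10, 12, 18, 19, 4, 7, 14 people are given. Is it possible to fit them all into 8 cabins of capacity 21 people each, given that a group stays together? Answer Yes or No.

A valid assignment using 8 cabins:
  cabin 1: 20 = 20
  cabin 2: 19 = 19
  cabin 3: 18 = 18
  cabin 4: 16 + 5 = 21
  cabin 5: 14 + 7 = 21
  cabin 6: 14 + 4 = 18
  cabin 7: 12 = 12
  cabin 8: 10 = 10
Every load is within 21 people, so 8 cabins suffice.

Yes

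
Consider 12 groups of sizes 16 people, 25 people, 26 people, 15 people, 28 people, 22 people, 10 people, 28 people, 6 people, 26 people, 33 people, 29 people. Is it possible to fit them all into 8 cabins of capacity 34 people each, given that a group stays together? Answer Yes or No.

No

Total = 264 people; ⌈264/34⌉ = 8.
The bound of 8 does not rule out 8, but exhaustive search shows no assignment into 8 cabins of capacity 34 people exists — the minimum is 9.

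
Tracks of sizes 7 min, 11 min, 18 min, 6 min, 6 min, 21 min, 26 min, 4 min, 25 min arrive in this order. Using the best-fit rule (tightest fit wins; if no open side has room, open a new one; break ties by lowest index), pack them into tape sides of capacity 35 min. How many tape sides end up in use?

  7 → side 1 (new)  [load 7/35]
  11 → side 1  [load 18/35]
  18 → side 2 (new)  [load 18/35]
  6 → side 1  [load 24/35]
  6 → side 1  [load 30/35]
  21 → side 3 (new)  [load 21/35]
  26 → side 4 (new)  [load 26/35]
  4 → side 1  [load 34/35]
  25 → side 5 (new)  [load 25/35]
5 tape sides opened.

5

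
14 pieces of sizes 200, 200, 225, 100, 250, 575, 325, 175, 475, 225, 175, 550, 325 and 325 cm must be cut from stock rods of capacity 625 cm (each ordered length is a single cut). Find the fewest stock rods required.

8

Total = 575 + 550 + 475 + 325 + 325 + 325 + 250 + 225 + 225 + 200 + 200 + 175 + 175 + 100 = 4125 cm.
Lower bound: ⌈4125/625⌉ = 7 stock rods.
A packing using 8 stock rods:
  stock rod 1: 575 = 575
  stock rod 2: 550 = 550
  stock rod 3: 475 + 100 = 575
  stock rod 4: 325 + 250 = 575
  stock rod 5: 325 + 225 = 550
  stock rod 6: 325 + 225 = 550
  stock rod 7: 200 + 200 + 175 = 575
  stock rod 8: 175 = 175
No arrangement into 7 stock rods stays within capacity, so 8 is optimal.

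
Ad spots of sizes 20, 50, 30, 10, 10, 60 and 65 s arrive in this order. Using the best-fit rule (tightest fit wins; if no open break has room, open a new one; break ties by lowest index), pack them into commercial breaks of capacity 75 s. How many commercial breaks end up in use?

4

  20 → break 1 (new)  [load 20/75]
  50 → break 1  [load 70/75]
  30 → break 2 (new)  [load 30/75]
  10 → break 2  [load 40/75]
  10 → break 2  [load 50/75]
  60 → break 3 (new)  [load 60/75]
  65 → break 4 (new)  [load 65/75]
4 commercial breaks opened.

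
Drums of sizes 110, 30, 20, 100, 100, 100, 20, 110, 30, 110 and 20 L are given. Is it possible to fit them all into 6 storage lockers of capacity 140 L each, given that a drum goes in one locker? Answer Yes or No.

A valid assignment using 6 storage lockers:
  locker 1: 110 + 30 = 140
  locker 2: 110 + 30 = 140
  locker 3: 110 + 20 = 130
  locker 4: 100 + 20 + 20 = 140
  locker 5: 100 = 100
  locker 6: 100 = 100
Every load is within 140 L, so 6 storage lockers suffice.

Yes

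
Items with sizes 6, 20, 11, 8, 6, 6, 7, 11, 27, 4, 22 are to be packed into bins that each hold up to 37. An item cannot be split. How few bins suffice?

Total = 27 + 22 + 20 + 11 + 11 + 8 + 7 + 6 + 6 + 6 + 4 = 128.
Lower bound: ⌈128/37⌉ = 4 bins.
A packing using 4 bins:
  bin 1: 27 + 8 = 35
  bin 2: 22 + 11 + 4 = 37
  bin 3: 20 + 11 + 6 = 37
  bin 4: 7 + 6 + 6 = 19
This matches the lower bound, so 4 is optimal.

4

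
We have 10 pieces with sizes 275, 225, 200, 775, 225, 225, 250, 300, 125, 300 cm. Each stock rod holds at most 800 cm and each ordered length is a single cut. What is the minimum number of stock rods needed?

Total = 775 + 300 + 300 + 275 + 250 + 225 + 225 + 225 + 200 + 125 = 2900 cm.
Lower bound: ⌈2900/800⌉ = 4 stock rods.
A packing using 4 stock rods:
  stock rod 1: 775 = 775
  stock rod 2: 300 + 300 + 200 = 800
  stock rod 3: 275 + 250 + 225 = 750
  stock rod 4: 225 + 225 + 125 = 575
This matches the lower bound, so 4 is optimal.

4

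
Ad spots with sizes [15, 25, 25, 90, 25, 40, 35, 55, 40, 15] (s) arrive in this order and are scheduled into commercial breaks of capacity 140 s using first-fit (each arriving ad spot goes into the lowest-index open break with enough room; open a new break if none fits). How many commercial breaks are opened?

  15 → break 1 (new)  [load 15/140]
  25 → break 1  [load 40/140]
  25 → break 1  [load 65/140]
  90 → break 2 (new)  [load 90/140]
  25 → break 1  [load 90/140]
  40 → break 1  [load 130/140]
  35 → break 2  [load 125/140]
  55 → break 3 (new)  [load 55/140]
  40 → break 3  [load 95/140]
  15 → break 2  [load 140/140]
3 commercial breaks opened.

3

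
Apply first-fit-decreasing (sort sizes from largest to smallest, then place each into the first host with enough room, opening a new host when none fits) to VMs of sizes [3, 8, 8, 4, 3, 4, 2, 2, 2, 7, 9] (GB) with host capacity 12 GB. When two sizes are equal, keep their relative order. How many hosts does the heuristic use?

Sorted descending: 9, 8, 8, 7, 4, 4, 3, 3, 2, 2, 2.
  9 → host 1 (new)  [load 9/12]
  8 → host 2 (new)  [load 8/12]
  8 → host 3 (new)  [load 8/12]
  7 → host 4 (new)  [load 7/12]
  4 → host 2  [load 12/12]
  4 → host 3  [load 12/12]
  3 → host 1  [load 12/12]
  3 → host 4  [load 10/12]
  2 → host 4  [load 12/12]
  2 → host 5 (new)  [load 2/12]
  2 → host 5  [load 4/12]
5 hosts opened.

5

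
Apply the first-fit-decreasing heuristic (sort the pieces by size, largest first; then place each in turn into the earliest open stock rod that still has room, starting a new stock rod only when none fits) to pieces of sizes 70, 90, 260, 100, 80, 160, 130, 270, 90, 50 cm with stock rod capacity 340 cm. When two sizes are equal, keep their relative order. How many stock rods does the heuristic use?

Sorted descending: 270, 260, 160, 130, 100, 90, 90, 80, 70, 50.
  270 → stock rod 1 (new)  [load 270/340]
  260 → stock rod 2 (new)  [load 260/340]
  160 → stock rod 3 (new)  [load 160/340]
  130 → stock rod 3  [load 290/340]
  100 → stock rod 4 (new)  [load 100/340]
  90 → stock rod 4  [load 190/340]
  90 → stock rod 4  [load 280/340]
  80 → stock rod 2  [load 340/340]
  70 → stock rod 1  [load 340/340]
  50 → stock rod 3  [load 340/340]
4 stock rods opened.

4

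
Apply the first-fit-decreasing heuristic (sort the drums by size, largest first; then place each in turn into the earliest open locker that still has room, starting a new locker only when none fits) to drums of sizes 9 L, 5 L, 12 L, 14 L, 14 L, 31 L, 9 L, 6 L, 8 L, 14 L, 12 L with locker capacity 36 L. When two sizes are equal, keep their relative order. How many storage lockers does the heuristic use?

Sorted descending: 31, 14, 14, 14, 12, 12, 9, 9, 8, 6, 5.
  31 → locker 1 (new)  [load 31/36]
  14 → locker 2 (new)  [load 14/36]
  14 → locker 2  [load 28/36]
  14 → locker 3 (new)  [load 14/36]
  12 → locker 3  [load 26/36]
  12 → locker 4 (new)  [load 12/36]
  9 → locker 3  [load 35/36]
  9 → locker 4  [load 21/36]
  8 → locker 2  [load 36/36]
  6 → locker 4  [load 27/36]
  5 → locker 1  [load 36/36]
4 storage lockers opened.

4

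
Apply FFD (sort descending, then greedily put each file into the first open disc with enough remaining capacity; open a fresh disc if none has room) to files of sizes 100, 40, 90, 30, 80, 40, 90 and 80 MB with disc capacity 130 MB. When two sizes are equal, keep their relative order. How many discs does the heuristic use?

Sorted descending: 100, 90, 90, 80, 80, 40, 40, 30.
  100 → disc 1 (new)  [load 100/130]
  90 → disc 2 (new)  [load 90/130]
  90 → disc 3 (new)  [load 90/130]
  80 → disc 4 (new)  [load 80/130]
  80 → disc 5 (new)  [load 80/130]
  40 → disc 2  [load 130/130]
  40 → disc 3  [load 130/130]
  30 → disc 1  [load 130/130]
5 discs opened.

5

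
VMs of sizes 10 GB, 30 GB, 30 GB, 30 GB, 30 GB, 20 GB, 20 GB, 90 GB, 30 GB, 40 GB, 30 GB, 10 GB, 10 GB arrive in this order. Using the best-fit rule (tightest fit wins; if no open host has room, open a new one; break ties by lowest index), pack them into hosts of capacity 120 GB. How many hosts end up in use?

  10 → host 1 (new)  [load 10/120]
  30 → host 1  [load 40/120]
  30 → host 1  [load 70/120]
  30 → host 1  [load 100/120]
  30 → host 2 (new)  [load 30/120]
  20 → host 1  [load 120/120]
  20 → host 2  [load 50/120]
  90 → host 3 (new)  [load 90/120]
  30 → host 3  [load 120/120]
  40 → host 2  [load 90/120]
  30 → host 2  [load 120/120]
  10 → host 4 (new)  [load 10/120]
  10 → host 4  [load 20/120]
4 hosts opened.

4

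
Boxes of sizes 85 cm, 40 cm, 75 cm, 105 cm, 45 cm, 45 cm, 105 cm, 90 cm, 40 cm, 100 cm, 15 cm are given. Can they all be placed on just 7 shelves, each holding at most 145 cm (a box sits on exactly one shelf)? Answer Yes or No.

Yes

A valid assignment using 6 shelves:
  shelf 1: 105 + 40 = 145
  shelf 2: 105 + 40 = 145
  shelf 3: 100 + 45 = 145
  shelf 4: 90 + 45 = 135
  shelf 5: 85 + 15 = 100
  shelf 6: 75 = 75
That uses only 6 ≤ 7, so 7 shelves are enough.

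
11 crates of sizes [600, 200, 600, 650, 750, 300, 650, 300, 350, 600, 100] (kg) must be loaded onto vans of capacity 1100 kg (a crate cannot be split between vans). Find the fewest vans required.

Total = 750 + 650 + 650 + 600 + 600 + 600 + 350 + 300 + 300 + 200 + 100 = 5100 kg.
Lower bound: ⌈5100/1100⌉ = 5 vans.
Also, 6 crates each exceed 550 kg, and no two of those can share a van, so at least 6 vans are needed.
A packing using 6 vans:
  van 1: 750 + 350 = 1100
  van 2: 650 + 300 + 100 = 1050
  van 3: 650 + 300 = 950
  van 4: 600 + 200 = 800
  van 5: 600 = 600
  van 6: 600 = 600
This matches the lower bound, so 6 is optimal.

6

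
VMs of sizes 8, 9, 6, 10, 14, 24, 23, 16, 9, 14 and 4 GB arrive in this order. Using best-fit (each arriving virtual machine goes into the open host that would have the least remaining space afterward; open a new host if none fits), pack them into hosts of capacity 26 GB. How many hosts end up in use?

  8 → host 1 (new)  [load 8/26]
  9 → host 1  [load 17/26]
  6 → host 1  [load 23/26]
  10 → host 2 (new)  [load 10/26]
  14 → host 2  [load 24/26]
  24 → host 3 (new)  [load 24/26]
  23 → host 4 (new)  [load 23/26]
  16 → host 5 (new)  [load 16/26]
  9 → host 5  [load 25/26]
  14 → host 6 (new)  [load 14/26]
  4 → host 6  [load 18/26]
6 hosts opened.

6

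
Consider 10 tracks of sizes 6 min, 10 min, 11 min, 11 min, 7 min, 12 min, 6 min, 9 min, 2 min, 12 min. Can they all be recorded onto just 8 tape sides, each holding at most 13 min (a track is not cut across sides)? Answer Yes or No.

A valid assignment using 8 tape sides:
  side 1: 12 = 12
  side 2: 12 = 12
  side 3: 11 + 2 = 13
  side 4: 11 = 11
  side 5: 10 = 10
  side 6: 9 = 9
  side 7: 7 + 6 = 13
  side 8: 6 = 6
Every load is within 13 min, so 8 tape sides suffice.

Yes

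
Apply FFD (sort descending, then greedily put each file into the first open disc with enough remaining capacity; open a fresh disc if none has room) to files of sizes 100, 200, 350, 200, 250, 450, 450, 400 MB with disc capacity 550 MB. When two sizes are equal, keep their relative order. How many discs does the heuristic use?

Sorted descending: 450, 450, 400, 350, 250, 200, 200, 100.
  450 → disc 1 (new)  [load 450/550]
  450 → disc 2 (new)  [load 450/550]
  400 → disc 3 (new)  [load 400/550]
  350 → disc 4 (new)  [load 350/550]
  250 → disc 5 (new)  [load 250/550]
  200 → disc 4  [load 550/550]
  200 → disc 5  [load 450/550]
  100 → disc 1  [load 550/550]
5 discs opened.

5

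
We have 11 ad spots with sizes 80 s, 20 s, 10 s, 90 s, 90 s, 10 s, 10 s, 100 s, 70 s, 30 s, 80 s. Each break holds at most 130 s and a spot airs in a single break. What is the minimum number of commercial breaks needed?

Total = 100 + 90 + 90 + 80 + 80 + 70 + 30 + 20 + 10 + 10 + 10 = 590 s.
Lower bound: ⌈590/130⌉ = 5 commercial breaks.
Also, 6 ad spots each exceed 65 s, and no two of those can share a break, so at least 6 commercial breaks are needed.
A packing using 6 commercial breaks:
  break 1: 100 + 30 = 130
  break 2: 90 + 20 + 10 + 10 = 130
  break 3: 90 + 10 = 100
  break 4: 80 = 80
  break 5: 80 = 80
  break 6: 70 = 70
This matches the lower bound, so 6 is optimal.

6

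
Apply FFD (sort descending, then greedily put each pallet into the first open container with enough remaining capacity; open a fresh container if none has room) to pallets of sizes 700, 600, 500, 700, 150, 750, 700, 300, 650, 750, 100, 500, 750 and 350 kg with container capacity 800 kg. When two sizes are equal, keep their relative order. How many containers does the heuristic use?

11

Sorted descending: 750, 750, 750, 700, 700, 700, 650, 600, 500, 500, 350, 300, 150, 100.
  750 → container 1 (new)  [load 750/800]
  750 → container 2 (new)  [load 750/800]
  750 → container 3 (new)  [load 750/800]
  700 → container 4 (new)  [load 700/800]
  700 → container 5 (new)  [load 700/800]
  700 → container 6 (new)  [load 700/800]
  650 → container 7 (new)  [load 650/800]
  600 → container 8 (new)  [load 600/800]
  500 → container 9 (new)  [load 500/800]
  500 → container 10 (new)  [load 500/800]
  350 → container 11 (new)  [load 350/800]
  300 → container 9  [load 800/800]
  150 → container 7  [load 800/800]
  100 → container 4  [load 800/800]
11 containers opened.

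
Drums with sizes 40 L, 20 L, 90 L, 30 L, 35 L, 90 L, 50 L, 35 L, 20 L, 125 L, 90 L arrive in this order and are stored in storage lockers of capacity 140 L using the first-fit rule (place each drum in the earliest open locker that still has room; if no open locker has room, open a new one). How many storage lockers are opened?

5

  40 → locker 1 (new)  [load 40/140]
  20 → locker 1  [load 60/140]
  90 → locker 2 (new)  [load 90/140]
  30 → locker 1  [load 90/140]
  35 → locker 1  [load 125/140]
  90 → locker 3 (new)  [load 90/140]
  50 → locker 2  [load 140/140]
  35 → locker 3  [load 125/140]
  20 → locker 4 (new)  [load 20/140]
  125 → locker 5 (new)  [load 125/140]
  90 → locker 4  [load 110/140]
5 storage lockers opened.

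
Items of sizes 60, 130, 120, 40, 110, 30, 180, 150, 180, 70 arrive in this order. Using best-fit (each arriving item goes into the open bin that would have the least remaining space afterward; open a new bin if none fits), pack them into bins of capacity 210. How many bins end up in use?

6

  60 → bin 1 (new)  [load 60/210]
  130 → bin 1  [load 190/210]
  120 → bin 2 (new)  [load 120/210]
  40 → bin 2  [load 160/210]
  110 → bin 3 (new)  [load 110/210]
  30 → bin 2  [load 190/210]
  180 → bin 4 (new)  [load 180/210]
  150 → bin 5 (new)  [load 150/210]
  180 → bin 6 (new)  [load 180/210]
  70 → bin 3  [load 180/210]
6 bins opened.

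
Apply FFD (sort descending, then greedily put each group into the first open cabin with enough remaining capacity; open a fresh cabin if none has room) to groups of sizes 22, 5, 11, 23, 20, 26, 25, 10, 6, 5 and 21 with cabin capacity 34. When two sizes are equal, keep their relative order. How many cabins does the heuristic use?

6

Sorted descending: 26, 25, 23, 22, 21, 20, 11, 10, 6, 5, 5.
  26 → cabin 1 (new)  [load 26/34]
  25 → cabin 2 (new)  [load 25/34]
  23 → cabin 3 (new)  [load 23/34]
  22 → cabin 4 (new)  [load 22/34]
  21 → cabin 5 (new)  [load 21/34]
  20 → cabin 6 (new)  [load 20/34]
  11 → cabin 3  [load 34/34]
  10 → cabin 4  [load 32/34]
  6 → cabin 1  [load 32/34]
  5 → cabin 2  [load 30/34]
  5 → cabin 5  [load 26/34]
6 cabins opened.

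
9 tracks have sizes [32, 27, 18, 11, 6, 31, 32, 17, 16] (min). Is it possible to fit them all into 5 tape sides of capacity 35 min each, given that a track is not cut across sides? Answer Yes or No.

Total = 190 min; ⌈190/35⌉ = 6.
At least 6 tape sides are required, but only 5 are allowed.

No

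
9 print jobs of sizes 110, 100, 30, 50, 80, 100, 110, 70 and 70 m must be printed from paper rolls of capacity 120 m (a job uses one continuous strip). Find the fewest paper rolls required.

7

Total = 110 + 110 + 100 + 100 + 80 + 70 + 70 + 50 + 30 = 720 m.
Lower bound: ⌈720/120⌉ = 6 paper rolls.
Also, 7 print jobs each exceed 60 m, and no two of those can share a roll, so at least 7 paper rolls are needed.
A packing using 7 paper rolls:
  roll 1: 110 = 110
  roll 2: 110 = 110
  roll 3: 100 = 100
  roll 4: 100 = 100
  roll 5: 80 + 30 = 110
  roll 6: 70 + 50 = 120
  roll 7: 70 = 70
This matches the lower bound, so 7 is optimal.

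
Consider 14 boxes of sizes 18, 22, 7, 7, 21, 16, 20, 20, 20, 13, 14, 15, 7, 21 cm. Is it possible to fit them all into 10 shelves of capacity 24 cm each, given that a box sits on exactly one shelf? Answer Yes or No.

No

Total = 221 cm; ⌈221/24⌉ = 10.
11 boxes each exceed half the capacity and cannot share a shelf, forcing at least 11 shelves.
At least 11 shelves are required, but only 10 are allowed.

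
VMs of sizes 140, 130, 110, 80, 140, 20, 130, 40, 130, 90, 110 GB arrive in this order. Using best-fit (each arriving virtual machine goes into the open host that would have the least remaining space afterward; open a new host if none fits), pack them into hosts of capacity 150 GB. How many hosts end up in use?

9

  140 → host 1 (new)  [load 140/150]
  130 → host 2 (new)  [load 130/150]
  110 → host 3 (new)  [load 110/150]
  80 → host 4 (new)  [load 80/150]
  140 → host 5 (new)  [load 140/150]
  20 → host 2  [load 150/150]
  130 → host 6 (new)  [load 130/150]
  40 → host 3  [load 150/150]
  130 → host 7 (new)  [load 130/150]
  90 → host 8 (new)  [load 90/150]
  110 → host 9 (new)  [load 110/150]
9 hosts opened.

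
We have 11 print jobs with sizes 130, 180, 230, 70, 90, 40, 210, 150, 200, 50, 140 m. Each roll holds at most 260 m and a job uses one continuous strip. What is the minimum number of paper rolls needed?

Total = 230 + 210 + 200 + 180 + 150 + 140 + 130 + 90 + 70 + 50 + 40 = 1490 m.
Lower bound: ⌈1490/260⌉ = 6 paper rolls.
A packing using 7 paper rolls:
  roll 1: 230 = 230
  roll 2: 210 + 50 = 260
  roll 3: 200 + 40 = 240
  roll 4: 180 + 70 = 250
  roll 5: 150 + 90 = 240
  roll 6: 140 = 140
  roll 7: 130 = 130
No arrangement into 6 paper rolls stays within capacity, so 7 is optimal.

7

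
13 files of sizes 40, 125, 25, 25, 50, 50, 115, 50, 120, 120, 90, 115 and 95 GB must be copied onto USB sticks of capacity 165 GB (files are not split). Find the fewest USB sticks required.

Total = 125 + 120 + 120 + 115 + 115 + 95 + 90 + 50 + 50 + 50 + 40 + 25 + 25 = 1020 GB.
Lower bound: ⌈1020/165⌉ = 7 USB sticks.
A packing using 7 USB sticks:
  USB stick 1: 125 + 40 = 165
  USB stick 2: 120 + 25 = 145
  USB stick 3: 120 + 25 = 145
  USB stick 4: 115 + 50 = 165
  USB stick 5: 115 + 50 = 165
  USB stick 6: 95 + 50 = 145
  USB stick 7: 90 = 90
This matches the lower bound, so 7 is optimal.

7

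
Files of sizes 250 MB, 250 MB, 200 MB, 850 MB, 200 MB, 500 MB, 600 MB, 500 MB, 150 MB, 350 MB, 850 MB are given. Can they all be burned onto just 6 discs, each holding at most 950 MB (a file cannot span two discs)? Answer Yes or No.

Yes

A valid assignment using 6 discs:
  disc 1: 850 = 850
  disc 2: 850 = 850
  disc 3: 600 + 350 = 950
  disc 4: 500 + 250 + 200 = 950
  disc 5: 500 + 250 + 200 = 950
  disc 6: 150 = 150
Every load is within 950 MB, so 6 discs suffice.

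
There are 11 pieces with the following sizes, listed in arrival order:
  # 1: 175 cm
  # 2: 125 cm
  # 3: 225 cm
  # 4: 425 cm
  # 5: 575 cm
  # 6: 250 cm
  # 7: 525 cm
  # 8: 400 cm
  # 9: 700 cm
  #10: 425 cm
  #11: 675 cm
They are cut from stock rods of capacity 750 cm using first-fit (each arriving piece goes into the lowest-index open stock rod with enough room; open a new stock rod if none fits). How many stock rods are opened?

8

  175 → stock rod 1 (new)  [load 175/750]
  125 → stock rod 1  [load 300/750]
  225 → stock rod 1  [load 525/750]
  425 → stock rod 2 (new)  [load 425/750]
  575 → stock rod 3 (new)  [load 575/750]
  250 → stock rod 2  [load 675/750]
  525 → stock rod 4 (new)  [load 525/750]
  400 → stock rod 5 (new)  [load 400/750]
  700 → stock rod 6 (new)  [load 700/750]
  425 → stock rod 7 (new)  [load 425/750]
  675 → stock rod 8 (new)  [load 675/750]
8 stock rods opened.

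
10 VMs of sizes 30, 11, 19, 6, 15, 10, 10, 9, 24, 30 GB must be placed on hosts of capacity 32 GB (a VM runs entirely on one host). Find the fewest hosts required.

6

Total = 30 + 30 + 24 + 19 + 15 + 11 + 10 + 10 + 9 + 6 = 164 GB.
Lower bound: ⌈164/32⌉ = 6 hosts.
A packing using 6 hosts:
  host 1: 30 = 30
  host 2: 30 = 30
  host 3: 24 + 6 = 30
  host 4: 19 + 11 = 30
  host 5: 15 + 10 = 25
  host 6: 10 + 9 = 19
This matches the lower bound, so 6 is optimal.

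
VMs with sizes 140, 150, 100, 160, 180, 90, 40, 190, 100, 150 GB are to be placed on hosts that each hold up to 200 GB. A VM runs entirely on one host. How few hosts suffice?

Total = 190 + 180 + 160 + 150 + 150 + 140 + 100 + 100 + 90 + 40 = 1300 GB.
Lower bound: ⌈1300/200⌉ = 7 hosts.
A packing using 8 hosts:
  host 1: 190 = 190
  host 2: 180 = 180
  host 3: 160 + 40 = 200
  host 4: 150 = 150
  host 5: 150 = 150
  host 6: 140 = 140
  host 7: 100 + 100 = 200
  host 8: 90 = 90
No arrangement into 7 hosts stays within capacity, so 8 is optimal.

8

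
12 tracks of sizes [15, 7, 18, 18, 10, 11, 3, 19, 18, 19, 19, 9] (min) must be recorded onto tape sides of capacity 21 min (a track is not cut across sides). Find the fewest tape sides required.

Total = 19 + 19 + 19 + 18 + 18 + 18 + 15 + 11 + 10 + 9 + 7 + 3 = 166 min.
Lower bound: ⌈166/21⌉ = 8 tape sides.
A packing using 9 tape sides:
  side 1: 19 = 19
  side 2: 19 = 19
  side 3: 19 = 19
  side 4: 18 + 3 = 21
  side 5: 18 = 18
  side 6: 18 = 18
  side 7: 15 = 15
  side 8: 11 + 10 = 21
  side 9: 9 + 7 = 16
No arrangement into 8 tape sides stays within capacity, so 9 is optimal.

9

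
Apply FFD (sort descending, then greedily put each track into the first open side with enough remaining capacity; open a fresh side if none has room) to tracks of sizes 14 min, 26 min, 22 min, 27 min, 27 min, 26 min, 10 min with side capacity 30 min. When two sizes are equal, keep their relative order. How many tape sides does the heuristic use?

Sorted descending: 27, 27, 26, 26, 22, 14, 10.
  27 → side 1 (new)  [load 27/30]
  27 → side 2 (new)  [load 27/30]
  26 → side 3 (new)  [load 26/30]
  26 → side 4 (new)  [load 26/30]
  22 → side 5 (new)  [load 22/30]
  14 → side 6 (new)  [load 14/30]
  10 → side 6  [load 24/30]
6 tape sides opened.

6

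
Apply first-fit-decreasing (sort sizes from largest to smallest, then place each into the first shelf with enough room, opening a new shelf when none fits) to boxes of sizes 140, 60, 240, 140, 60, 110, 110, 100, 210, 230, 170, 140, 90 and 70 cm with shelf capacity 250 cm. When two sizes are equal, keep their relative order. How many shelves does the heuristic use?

Sorted descending: 240, 230, 210, 170, 140, 140, 140, 110, 110, 100, 90, 70, 60, 60.
  240 → shelf 1 (new)  [load 240/250]
  230 → shelf 2 (new)  [load 230/250]
  210 → shelf 3 (new)  [load 210/250]
  170 → shelf 4 (new)  [load 170/250]
  140 → shelf 5 (new)  [load 140/250]
  140 → shelf 6 (new)  [load 140/250]
  140 → shelf 7 (new)  [load 140/250]
  110 → shelf 5  [load 250/250]
  110 → shelf 6  [load 250/250]
  100 → shelf 7  [load 240/250]
  90 → shelf 8 (new)  [load 90/250]
  70 → shelf 4  [load 240/250]
  60 → shelf 8  [load 150/250]
  60 → shelf 8  [load 210/250]
8 shelves opened.

8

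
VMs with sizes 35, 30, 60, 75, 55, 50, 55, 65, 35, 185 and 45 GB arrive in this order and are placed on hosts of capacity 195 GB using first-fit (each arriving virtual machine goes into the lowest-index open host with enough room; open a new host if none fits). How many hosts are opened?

  35 → host 1 (new)  [load 35/195]
  30 → host 1  [load 65/195]
  60 → host 1  [load 125/195]
  75 → host 2 (new)  [load 75/195]
  55 → host 1  [load 180/195]
  50 → host 2  [load 125/195]
  55 → host 2  [load 180/195]
  65 → host 3 (new)  [load 65/195]
  35 → host 3  [load 100/195]
  185 → host 4 (new)  [load 185/195]
  45 → host 3  [load 145/195]
4 hosts opened.

4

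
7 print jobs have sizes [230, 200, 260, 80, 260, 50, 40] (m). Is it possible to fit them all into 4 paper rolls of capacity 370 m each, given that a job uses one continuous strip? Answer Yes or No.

A valid assignment using 4 paper rolls:
  roll 1: 260 + 80 = 340
  roll 2: 260 + 50 + 40 = 350
  roll 3: 230 = 230
  roll 4: 200 = 200
Every load is within 370 m, so 4 paper rolls suffice.

Yes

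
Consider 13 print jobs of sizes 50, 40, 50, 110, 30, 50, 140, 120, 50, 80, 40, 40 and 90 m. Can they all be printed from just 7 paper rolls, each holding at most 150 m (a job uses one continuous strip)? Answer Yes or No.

Yes

A valid assignment using 7 paper rolls:
  roll 1: 140 = 140
  roll 2: 120 + 30 = 150
  roll 3: 110 + 40 = 150
  roll 4: 90 + 50 = 140
  roll 5: 80 + 50 = 130
  roll 6: 50 + 50 + 40 = 140
  roll 7: 40 = 40
Every load is within 150 m, so 7 paper rolls suffice.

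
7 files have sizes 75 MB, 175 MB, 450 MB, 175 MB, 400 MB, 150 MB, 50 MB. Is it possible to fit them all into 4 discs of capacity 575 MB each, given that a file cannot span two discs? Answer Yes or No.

A valid assignment using 3 discs:
  disc 1: 450 + 75 + 50 = 575
  disc 2: 400 + 175 = 575
  disc 3: 175 + 150 = 325
That uses only 3 ≤ 4, so 4 discs are enough.

Yes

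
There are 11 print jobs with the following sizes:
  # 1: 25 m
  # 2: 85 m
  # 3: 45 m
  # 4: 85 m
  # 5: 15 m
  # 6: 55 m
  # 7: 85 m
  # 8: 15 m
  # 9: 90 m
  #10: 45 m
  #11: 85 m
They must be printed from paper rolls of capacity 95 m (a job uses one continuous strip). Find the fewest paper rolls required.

Total = 90 + 85 + 85 + 85 + 85 + 55 + 45 + 45 + 25 + 15 + 15 = 630 m.
Lower bound: ⌈630/95⌉ = 7 paper rolls.
A packing using 8 paper rolls:
  roll 1: 90 = 90
  roll 2: 85 = 85
  roll 3: 85 = 85
  roll 4: 85 = 85
  roll 5: 85 = 85
  roll 6: 55 + 25 + 15 = 95
  roll 7: 45 + 45 = 90
  roll 8: 15 = 15
No arrangement into 7 paper rolls stays within capacity, so 8 is optimal.

8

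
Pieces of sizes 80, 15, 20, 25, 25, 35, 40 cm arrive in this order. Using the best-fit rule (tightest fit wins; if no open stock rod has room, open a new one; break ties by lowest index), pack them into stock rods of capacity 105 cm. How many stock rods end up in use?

  80 → stock rod 1 (new)  [load 80/105]
  15 → stock rod 1  [load 95/105]
  20 → stock rod 2 (new)  [load 20/105]
  25 → stock rod 2  [load 45/105]
  25 → stock rod 2  [load 70/105]
  35 → stock rod 2  [load 105/105]
  40 → stock rod 3 (new)  [load 40/105]
3 stock rods opened.

3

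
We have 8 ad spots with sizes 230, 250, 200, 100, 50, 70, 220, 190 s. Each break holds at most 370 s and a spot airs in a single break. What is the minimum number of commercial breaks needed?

Total = 250 + 230 + 220 + 200 + 190 + 100 + 70 + 50 = 1310 s.
Lower bound: ⌈1310/370⌉ = 4 commercial breaks.
Also, 5 ad spots each exceed 185 s, and no two of those can share a break, so at least 5 commercial breaks are needed.
A packing using 5 commercial breaks:
  break 1: 250 + 100 = 350
  break 2: 230 + 70 + 50 = 350
  break 3: 220 = 220
  break 4: 200 = 200
  break 5: 190 = 190
This matches the lower bound, so 5 is optimal.

5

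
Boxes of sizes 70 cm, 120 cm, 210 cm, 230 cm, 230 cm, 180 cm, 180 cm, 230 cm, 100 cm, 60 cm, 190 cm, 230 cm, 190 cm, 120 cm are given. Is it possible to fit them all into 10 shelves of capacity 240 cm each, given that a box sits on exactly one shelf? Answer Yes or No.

No

Total = 2340 cm; ⌈2340/240⌉ = 10.
The bound of 10 does not rule out 10, but exhaustive search shows no assignment into 10 shelves of capacity 240 cm exists — the minimum is 11.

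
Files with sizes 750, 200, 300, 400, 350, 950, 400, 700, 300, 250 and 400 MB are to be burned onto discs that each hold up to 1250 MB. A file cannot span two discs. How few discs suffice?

5

Total = 950 + 750 + 700 + 400 + 400 + 400 + 350 + 300 + 300 + 250 + 200 = 5000 MB.
Lower bound: ⌈5000/1250⌉ = 4 discs.
A packing using 5 discs:
  disc 1: 950 + 300 = 1250
  disc 2: 750 + 400 = 1150
  disc 3: 700 + 400 = 1100
  disc 4: 400 + 350 + 300 + 200 = 1250
  disc 5: 250 = 250
No arrangement into 4 discs stays within capacity, so 5 is optimal.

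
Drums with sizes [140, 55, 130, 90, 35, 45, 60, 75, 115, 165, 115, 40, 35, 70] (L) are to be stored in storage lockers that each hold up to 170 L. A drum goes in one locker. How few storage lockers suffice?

8

Total = 165 + 140 + 130 + 115 + 115 + 90 + 75 + 70 + 60 + 55 + 45 + 40 + 35 + 35 = 1170 L.
Lower bound: ⌈1170/170⌉ = 7 storage lockers.
A packing using 8 storage lockers:
  locker 1: 165 = 165
  locker 2: 140 = 140
  locker 3: 130 + 40 = 170
  locker 4: 115 + 55 = 170
  locker 5: 115 + 45 = 160
  locker 6: 90 + 75 = 165
  locker 7: 70 + 60 + 35 = 165
  locker 8: 35 = 35
No arrangement into 7 storage lockers stays within capacity, so 8 is optimal.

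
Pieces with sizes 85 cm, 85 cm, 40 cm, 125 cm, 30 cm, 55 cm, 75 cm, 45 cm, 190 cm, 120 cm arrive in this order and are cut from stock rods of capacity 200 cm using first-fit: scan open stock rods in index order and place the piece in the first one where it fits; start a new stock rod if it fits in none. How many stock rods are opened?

5

  85 → stock rod 1 (new)  [load 85/200]
  85 → stock rod 1  [load 170/200]
  40 → stock rod 2 (new)  [load 40/200]
  125 → stock rod 2  [load 165/200]
  30 → stock rod 1  [load 200/200]
  55 → stock rod 3 (new)  [load 55/200]
  75 → stock rod 3  [load 130/200]
  45 → stock rod 3  [load 175/200]
  190 → stock rod 4 (new)  [load 190/200]
  120 → stock rod 5 (new)  [load 120/200]
5 stock rods opened.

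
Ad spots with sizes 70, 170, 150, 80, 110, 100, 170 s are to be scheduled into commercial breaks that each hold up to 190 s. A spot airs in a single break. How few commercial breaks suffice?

5

Total = 170 + 170 + 150 + 110 + 100 + 80 + 70 = 850 s.
Lower bound: ⌈850/190⌉ = 5 commercial breaks.
A packing using 5 commercial breaks:
  break 1: 170 = 170
  break 2: 170 = 170
  break 3: 150 = 150
  break 4: 110 + 80 = 190
  break 5: 100 + 70 = 170
This matches the lower bound, so 5 is optimal.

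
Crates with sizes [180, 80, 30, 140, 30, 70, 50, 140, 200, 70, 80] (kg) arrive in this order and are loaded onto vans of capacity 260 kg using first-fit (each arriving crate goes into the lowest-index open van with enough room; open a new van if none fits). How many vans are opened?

5

  180 → van 1 (new)  [load 180/260]
  80 → van 1  [load 260/260]
  30 → van 2 (new)  [load 30/260]
  140 → van 2  [load 170/260]
  30 → van 2  [load 200/260]
  70 → van 3 (new)  [load 70/260]
  50 → van 2  [load 250/260]
  140 → van 3  [load 210/260]
  200 → van 4 (new)  [load 200/260]
  70 → van 5 (new)  [load 70/260]
  80 → van 5  [load 150/260]
5 vans opened.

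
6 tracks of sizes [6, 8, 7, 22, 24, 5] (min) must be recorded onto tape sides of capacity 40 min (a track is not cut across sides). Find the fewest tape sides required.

Total = 24 + 22 + 8 + 7 + 6 + 5 = 72 min.
Lower bound: ⌈72/40⌉ = 2 tape sides.
A packing using 2 tape sides:
  side 1: 24 + 8 + 7 = 39
  side 2: 22 + 6 + 5 = 33
This matches the lower bound, so 2 is optimal.

2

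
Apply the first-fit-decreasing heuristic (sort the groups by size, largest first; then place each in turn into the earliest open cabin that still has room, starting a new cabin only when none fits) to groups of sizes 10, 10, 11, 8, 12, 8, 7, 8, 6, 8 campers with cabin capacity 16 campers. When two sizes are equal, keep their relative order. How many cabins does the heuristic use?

7

Sorted descending: 12, 11, 10, 10, 8, 8, 8, 8, 7, 6.
  12 → cabin 1 (new)  [load 12/16]
  11 → cabin 2 (new)  [load 11/16]
  10 → cabin 3 (new)  [load 10/16]
  10 → cabin 4 (new)  [load 10/16]
  8 → cabin 5 (new)  [load 8/16]
  8 → cabin 5  [load 16/16]
  8 → cabin 6 (new)  [load 8/16]
  8 → cabin 6  [load 16/16]
  7 → cabin 7 (new)  [load 7/16]
  6 → cabin 3  [load 16/16]
7 cabins opened.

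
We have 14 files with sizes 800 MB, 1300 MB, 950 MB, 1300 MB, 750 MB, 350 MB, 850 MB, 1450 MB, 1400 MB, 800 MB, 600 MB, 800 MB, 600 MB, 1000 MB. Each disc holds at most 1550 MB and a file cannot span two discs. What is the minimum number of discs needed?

10

Total = 1450 + 1400 + 1300 + 1300 + 1000 + 950 + 850 + 800 + 800 + 800 + 750 + 600 + 600 + 350 = 12950 MB.
Lower bound: ⌈12950/1550⌉ = 9 discs.
Also, 10 files each exceed 775 MB, and no two of those can share a disc, so at least 10 discs are needed.
A packing using 10 discs:
  disc 1: 1450 = 1450
  disc 2: 1400 = 1400
  disc 3: 1300 = 1300
  disc 4: 1300 = 1300
  disc 5: 1000 + 350 = 1350
  disc 6: 950 + 600 = 1550
  disc 7: 850 + 600 = 1450
  disc 8: 800 + 750 = 1550
  disc 9: 800 = 800
  disc 10: 800 = 800
This matches the lower bound, so 10 is optimal.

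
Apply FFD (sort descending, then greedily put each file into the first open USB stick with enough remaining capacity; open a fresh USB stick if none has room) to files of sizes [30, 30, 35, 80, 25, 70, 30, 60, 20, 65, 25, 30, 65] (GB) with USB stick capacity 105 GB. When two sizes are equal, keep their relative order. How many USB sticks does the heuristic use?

Sorted descending: 80, 70, 65, 65, 60, 35, 30, 30, 30, 30, 25, 25, 20.
  80 → USB stick 1 (new)  [load 80/105]
  70 → USB stick 2 (new)  [load 70/105]
  65 → USB stick 3 (new)  [load 65/105]
  65 → USB stick 4 (new)  [load 65/105]
  60 → USB stick 5 (new)  [load 60/105]
  35 → USB stick 2  [load 105/105]
  30 → USB stick 3  [load 95/105]
  30 → USB stick 4  [load 95/105]
  30 → USB stick 5  [load 90/105]
  30 → USB stick 6 (new)  [load 30/105]
  25 → USB stick 1  [load 105/105]
  25 → USB stick 6  [load 55/105]
  20 → USB stick 6  [load 75/105]
6 USB sticks opened.

6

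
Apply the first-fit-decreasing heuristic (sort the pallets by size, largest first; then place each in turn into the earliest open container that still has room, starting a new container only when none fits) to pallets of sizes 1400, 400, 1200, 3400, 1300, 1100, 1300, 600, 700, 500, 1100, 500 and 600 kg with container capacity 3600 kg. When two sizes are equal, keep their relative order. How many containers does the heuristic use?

Sorted descending: 3400, 1400, 1300, 1300, 1200, 1100, 1100, 700, 600, 600, 500, 500, 400.
  3400 → container 1 (new)  [load 3400/3600]
  1400 → container 2 (new)  [load 1400/3600]
  1300 → container 2  [load 2700/3600]
  1300 → container 3 (new)  [load 1300/3600]
  1200 → container 3  [load 2500/3600]
  1100 → container 3  [load 3600/3600]
  1100 → container 4 (new)  [load 1100/3600]
  700 → container 2  [load 3400/3600]
  600 → container 4  [load 1700/3600]
  600 → container 4  [load 2300/3600]
  500 → container 4  [load 2800/3600]
  500 → container 4  [load 3300/3600]
  400 → container 5 (new)  [load 400/3600]
5 containers opened.

5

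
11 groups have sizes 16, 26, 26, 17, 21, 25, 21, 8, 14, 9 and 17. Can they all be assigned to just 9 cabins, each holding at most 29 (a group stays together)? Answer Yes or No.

A valid assignment using 9 cabins:
  cabin 1: 26 = 26
  cabin 2: 26 = 26
  cabin 3: 25 = 25
  cabin 4: 21 + 8 = 29
  cabin 5: 21 = 21
  cabin 6: 17 + 9 = 26
  cabin 7: 17 = 17
  cabin 8: 16 = 16
  cabin 9: 14 = 14
Every load is within 29, so 9 cabins suffice.

Yes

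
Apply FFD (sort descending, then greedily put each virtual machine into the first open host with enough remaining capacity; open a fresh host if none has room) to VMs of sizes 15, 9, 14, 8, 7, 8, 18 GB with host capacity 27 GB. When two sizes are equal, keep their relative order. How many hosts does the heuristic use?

4

Sorted descending: 18, 15, 14, 9, 8, 8, 7.
  18 → host 1 (new)  [load 18/27]
  15 → host 2 (new)  [load 15/27]
  14 → host 3 (new)  [load 14/27]
  9 → host 1  [load 27/27]
  8 → host 2  [load 23/27]
  8 → host 3  [load 22/27]
  7 → host 4 (new)  [load 7/27]
4 hosts opened.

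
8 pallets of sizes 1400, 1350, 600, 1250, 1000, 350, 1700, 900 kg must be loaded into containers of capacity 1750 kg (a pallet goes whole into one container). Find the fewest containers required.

Total = 1700 + 1400 + 1350 + 1250 + 1000 + 900 + 600 + 350 = 8550 kg.
Lower bound: ⌈8550/1750⌉ = 5 containers.
Also, 6 pallets each exceed 875 kg, and no two of those can share a container, so at least 6 containers are needed.
A packing using 6 containers:
  container 1: 1700 = 1700
  container 2: 1400 + 350 = 1750
  container 3: 1350 = 1350
  container 4: 1250 = 1250
  container 5: 1000 + 600 = 1600
  container 6: 900 = 900
This matches the lower bound, so 6 is optimal.

6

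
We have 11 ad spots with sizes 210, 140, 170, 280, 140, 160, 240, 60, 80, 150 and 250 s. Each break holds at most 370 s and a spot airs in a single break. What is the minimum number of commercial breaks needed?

Total = 280 + 250 + 240 + 210 + 170 + 160 + 150 + 140 + 140 + 80 + 60 = 1880 s.
Lower bound: ⌈1880/370⌉ = 6 commercial breaks.
A packing using 6 commercial breaks:
  break 1: 280 + 80 = 360
  break 2: 250 + 60 = 310
  break 3: 240 = 240
  break 4: 210 + 160 = 370
  break 5: 170 + 150 = 320
  break 6: 140 + 140 = 280
This matches the lower bound, so 6 is optimal.

6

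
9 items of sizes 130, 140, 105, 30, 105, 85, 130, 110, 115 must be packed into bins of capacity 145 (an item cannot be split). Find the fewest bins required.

Total = 140 + 130 + 130 + 115 + 110 + 105 + 105 + 85 + 30 = 950.
Lower bound: ⌈950/145⌉ = 7 bins.
Also, 8 items each exceed 145/2, and no two of those can share a bin, so at least 8 bins are needed.
A packing using 8 bins:
  bin 1: 140 = 140
  bin 2: 130 = 130
  bin 3: 130 = 130
  bin 4: 115 + 30 = 145
  bin 5: 110 = 110
  bin 6: 105 = 105
  bin 7: 105 = 105
  bin 8: 85 = 85
This matches the lower bound, so 8 is optimal.

8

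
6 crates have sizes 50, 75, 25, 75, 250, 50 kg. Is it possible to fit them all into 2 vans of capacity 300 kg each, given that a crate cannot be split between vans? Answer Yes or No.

Yes

A valid assignment using 2 vans:
  van 1: 250 + 50 = 300
  van 2: 75 + 75 + 50 + 25 = 225
Every load is within 300 kg, so 2 vans suffice.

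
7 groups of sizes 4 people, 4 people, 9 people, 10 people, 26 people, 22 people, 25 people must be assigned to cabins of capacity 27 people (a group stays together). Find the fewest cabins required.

4

Total = 26 + 25 + 22 + 10 + 9 + 4 + 4 = 100 people.
Lower bound: ⌈100/27⌉ = 4 cabins.
A packing using 4 cabins:
  cabin 1: 26 = 26
  cabin 2: 25 = 25
  cabin 3: 22 + 4 = 26
  cabin 4: 10 + 9 + 4 = 23
This matches the lower bound, so 4 is optimal.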